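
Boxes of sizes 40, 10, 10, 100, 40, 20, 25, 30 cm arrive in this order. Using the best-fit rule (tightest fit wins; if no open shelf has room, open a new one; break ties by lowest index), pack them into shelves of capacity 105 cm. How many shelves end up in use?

  40 → shelf 1 (new)  [load 40/105]
  10 → shelf 1  [load 50/105]
  10 → shelf 1  [load 60/105]
  100 → shelf 2 (new)  [load 100/105]
  40 → shelf 1  [load 100/105]
  20 → shelf 3 (new)  [load 20/105]
  25 → shelf 3  [load 45/105]
  30 → shelf 3  [load 75/105]
3 shelves opened.

3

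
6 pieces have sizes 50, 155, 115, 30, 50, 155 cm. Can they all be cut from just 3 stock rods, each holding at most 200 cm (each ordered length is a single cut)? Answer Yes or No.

No

Total = 555 cm; ⌈555/200⌉ = 3.
The bound of 3 does not rule out 3, but exhaustive search shows no assignment into 3 stock rods of capacity 200 cm exists — the minimum is 4.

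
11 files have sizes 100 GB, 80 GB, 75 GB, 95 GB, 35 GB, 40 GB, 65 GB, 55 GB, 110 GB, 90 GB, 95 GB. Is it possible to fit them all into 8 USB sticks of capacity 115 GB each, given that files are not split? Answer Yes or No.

Total = 840 GB; ⌈840/115⌉ = 8.
The bound of 8 does not rule out 8, but exhaustive search shows no assignment into 8 USB sticks of capacity 115 GB exists — the minimum is 9.

No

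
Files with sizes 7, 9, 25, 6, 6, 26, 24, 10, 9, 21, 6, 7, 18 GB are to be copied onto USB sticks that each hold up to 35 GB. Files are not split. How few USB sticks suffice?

6

Total = 26 + 25 + 24 + 21 + 18 + 10 + 9 + 9 + 7 + 7 + 6 + 6 + 6 = 174 GB.
Lower bound: ⌈174/35⌉ = 5 USB sticks.
A packing using 6 USB sticks:
  USB stick 1: 26 + 9 = 35
  USB stick 2: 25 + 10 = 35
  USB stick 3: 24 + 9 = 33
  USB stick 4: 21 + 7 + 7 = 35
  USB stick 5: 18 + 6 + 6 = 30
  USB stick 6: 6 = 6
No arrangement into 5 USB sticks stays within capacity, so 6 is optimal.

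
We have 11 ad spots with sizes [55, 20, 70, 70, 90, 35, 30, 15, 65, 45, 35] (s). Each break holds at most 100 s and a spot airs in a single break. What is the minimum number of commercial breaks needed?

Total = 90 + 70 + 70 + 65 + 55 + 45 + 35 + 35 + 30 + 20 + 15 = 530 s.
Lower bound: ⌈530/100⌉ = 6 commercial breaks.
A packing using 6 commercial breaks:
  break 1: 90 = 90
  break 2: 70 + 30 = 100
  break 3: 70 + 20 = 90
  break 4: 65 + 35 = 100
  break 5: 55 + 45 = 100
  break 6: 35 + 15 = 50
This matches the lower bound, so 6 is optimal.

6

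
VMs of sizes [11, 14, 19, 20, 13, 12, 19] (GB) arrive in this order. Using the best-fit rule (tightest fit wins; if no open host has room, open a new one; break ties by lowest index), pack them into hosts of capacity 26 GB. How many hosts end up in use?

  11 → host 1 (new)  [load 11/26]
  14 → host 1  [load 25/26]
  19 → host 2 (new)  [load 19/26]
  20 → host 3 (new)  [load 20/26]
  13 → host 4 (new)  [load 13/26]
  12 → host 4  [load 25/26]
  19 → host 5 (new)  [load 19/26]
5 hosts opened.

5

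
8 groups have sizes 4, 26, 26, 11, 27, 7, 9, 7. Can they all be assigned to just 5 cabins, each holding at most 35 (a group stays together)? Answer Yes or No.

A valid assignment using 4 cabins:
  cabin 1: 27 + 7 = 34
  cabin 2: 26 + 9 = 35
  cabin 3: 26 + 7 = 33
  cabin 4: 11 + 4 = 15
That uses only 4 ≤ 5, so 5 cabins are enough.

Yes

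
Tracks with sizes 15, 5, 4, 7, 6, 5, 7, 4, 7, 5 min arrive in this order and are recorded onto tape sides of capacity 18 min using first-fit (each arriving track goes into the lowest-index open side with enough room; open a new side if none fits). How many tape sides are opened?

4

  15 → side 1 (new)  [load 15/18]
  5 → side 2 (new)  [load 5/18]
  4 → side 2  [load 9/18]
  7 → side 2  [load 16/18]
  6 → side 3 (new)  [load 6/18]
  5 → side 3  [load 11/18]
  7 → side 3  [load 18/18]
  4 → side 4 (new)  [load 4/18]
  7 → side 4  [load 11/18]
  5 → side 4  [load 16/18]
4 tape sides opened.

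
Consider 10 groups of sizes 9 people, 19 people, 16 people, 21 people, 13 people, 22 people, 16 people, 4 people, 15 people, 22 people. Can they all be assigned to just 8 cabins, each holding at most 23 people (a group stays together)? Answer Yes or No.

Yes

A valid assignment using 8 cabins:
  cabin 1: 22 = 22
  cabin 2: 22 = 22
  cabin 3: 21 = 21
  cabin 4: 19 + 4 = 23
  cabin 5: 16 = 16
  cabin 6: 16 = 16
  cabin 7: 15 = 15
  cabin 8: 13 + 9 = 22
Every load is within 23 people, so 8 cabins suffice.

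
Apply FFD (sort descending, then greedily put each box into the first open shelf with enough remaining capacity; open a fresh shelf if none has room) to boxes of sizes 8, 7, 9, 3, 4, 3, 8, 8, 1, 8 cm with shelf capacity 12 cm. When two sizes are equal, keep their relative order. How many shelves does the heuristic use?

Sorted descending: 9, 8, 8, 8, 8, 7, 4, 3, 3, 1.
  9 → shelf 1 (new)  [load 9/12]
  8 → shelf 2 (new)  [load 8/12]
  8 → shelf 3 (new)  [load 8/12]
  8 → shelf 4 (new)  [load 8/12]
  8 → shelf 5 (new)  [load 8/12]
  7 → shelf 6 (new)  [load 7/12]
  4 → shelf 2  [load 12/12]
  3 → shelf 1  [load 12/12]
  3 → shelf 3  [load 11/12]
  1 → shelf 3  [load 12/12]
6 shelves opened.

6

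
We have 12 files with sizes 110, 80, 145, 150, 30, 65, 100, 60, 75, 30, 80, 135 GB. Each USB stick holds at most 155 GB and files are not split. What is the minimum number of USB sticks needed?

8

Total = 150 + 145 + 135 + 110 + 100 + 80 + 80 + 75 + 65 + 60 + 30 + 30 = 1060 GB.
Lower bound: ⌈1060/155⌉ = 7 USB sticks.
A packing using 8 USB sticks:
  USB stick 1: 150 = 150
  USB stick 2: 145 = 145
  USB stick 3: 135 = 135
  USB stick 4: 110 + 30 = 140
  USB stick 5: 100 + 30 = 130
  USB stick 6: 80 + 75 = 155
  USB stick 7: 80 + 65 = 145
  USB stick 8: 60 = 60
No arrangement into 7 USB sticks stays within capacity, so 8 is optimal.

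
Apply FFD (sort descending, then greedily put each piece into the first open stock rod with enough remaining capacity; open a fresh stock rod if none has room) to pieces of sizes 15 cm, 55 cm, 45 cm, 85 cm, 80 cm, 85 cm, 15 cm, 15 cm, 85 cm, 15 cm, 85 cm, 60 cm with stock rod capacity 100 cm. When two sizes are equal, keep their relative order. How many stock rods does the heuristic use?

Sorted descending: 85, 85, 85, 85, 80, 60, 55, 45, 15, 15, 15, 15.
  85 → stock rod 1 (new)  [load 85/100]
  85 → stock rod 2 (new)  [load 85/100]
  85 → stock rod 3 (new)  [load 85/100]
  85 → stock rod 4 (new)  [load 85/100]
  80 → stock rod 5 (new)  [load 80/100]
  60 → stock rod 6 (new)  [load 60/100]
  55 → stock rod 7 (new)  [load 55/100]
  45 → stock rod 7  [load 100/100]
  15 → stock rod 1  [load 100/100]
  15 → stock rod 2  [load 100/100]
  15 → stock rod 3  [load 100/100]
  15 → stock rod 4  [load 100/100]
7 stock rods opened.

7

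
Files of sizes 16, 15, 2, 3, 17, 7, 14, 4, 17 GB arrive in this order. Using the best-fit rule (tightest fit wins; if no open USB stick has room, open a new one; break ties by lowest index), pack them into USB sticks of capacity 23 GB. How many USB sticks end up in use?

5

  16 → USB stick 1 (new)  [load 16/23]
  15 → USB stick 2 (new)  [load 15/23]
  2 → USB stick 1  [load 18/23]
  3 → USB stick 1  [load 21/23]
  17 → USB stick 3 (new)  [load 17/23]
  7 → USB stick 2  [load 22/23]
  14 → USB stick 4 (new)  [load 14/23]
  4 → USB stick 3  [load 21/23]
  17 → USB stick 5 (new)  [load 17/23]
5 USB sticks opened.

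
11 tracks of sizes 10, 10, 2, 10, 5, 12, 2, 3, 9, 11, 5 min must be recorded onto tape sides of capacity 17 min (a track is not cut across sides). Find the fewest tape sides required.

6

Total = 12 + 11 + 10 + 10 + 10 + 9 + 5 + 5 + 3 + 2 + 2 = 79 min.
Lower bound: ⌈79/17⌉ = 5 tape sides.
Also, 6 tracks each exceed 17/2 min, and no two of those can share a side, so at least 6 tape sides are needed.
A packing using 6 tape sides:
  side 1: 12 + 5 = 17
  side 2: 11 + 5 = 16
  side 3: 10 + 3 + 2 + 2 = 17
  side 4: 10 = 10
  side 5: 10 = 10
  side 6: 9 = 9
This matches the lower bound, so 6 is optimal.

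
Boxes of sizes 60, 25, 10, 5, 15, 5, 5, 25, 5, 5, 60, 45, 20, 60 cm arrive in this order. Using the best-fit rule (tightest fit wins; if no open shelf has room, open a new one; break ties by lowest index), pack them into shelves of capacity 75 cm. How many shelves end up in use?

5

  60 → shelf 1 (new)  [load 60/75]
  25 → shelf 2 (new)  [load 25/75]
  10 → shelf 1  [load 70/75]
  5 → shelf 1  [load 75/75]
  15 → shelf 2  [load 40/75]
  5 → shelf 2  [load 45/75]
  5 → shelf 2  [load 50/75]
  25 → shelf 2  [load 75/75]
  5 → shelf 3 (new)  [load 5/75]
  5 → shelf 3  [load 10/75]
  60 → shelf 3  [load 70/75]
  45 → shelf 4 (new)  [load 45/75]
  20 → shelf 4  [load 65/75]
  60 → shelf 5 (new)  [load 60/75]
5 shelves opened.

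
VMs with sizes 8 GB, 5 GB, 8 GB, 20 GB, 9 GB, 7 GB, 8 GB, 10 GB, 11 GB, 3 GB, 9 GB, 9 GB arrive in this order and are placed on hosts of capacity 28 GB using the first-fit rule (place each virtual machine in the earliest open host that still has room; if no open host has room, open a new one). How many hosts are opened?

  8 → host 1 (new)  [load 8/28]
  5 → host 1  [load 13/28]
  8 → host 1  [load 21/28]
  20 → host 2 (new)  [load 20/28]
  9 → host 3 (new)  [load 9/28]
  7 → host 1  [load 28/28]
  8 → host 2  [load 28/28]
  10 → host 3  [load 19/28]
  11 → host 4 (new)  [load 11/28]
  3 → host 3  [load 22/28]
  9 → host 4  [load 20/28]
  9 → host 5 (new)  [load 9/28]
5 hosts opened.

5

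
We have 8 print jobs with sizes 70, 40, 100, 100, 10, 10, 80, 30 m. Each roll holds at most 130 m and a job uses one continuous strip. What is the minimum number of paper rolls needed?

4

Total = 100 + 100 + 80 + 70 + 40 + 30 + 10 + 10 = 440 m.
Lower bound: ⌈440/130⌉ = 4 paper rolls.
A packing using 4 paper rolls:
  roll 1: 100 + 30 = 130
  roll 2: 100 + 10 + 10 = 120
  roll 3: 80 + 40 = 120
  roll 4: 70 = 70
This matches the lower bound, so 4 is optimal.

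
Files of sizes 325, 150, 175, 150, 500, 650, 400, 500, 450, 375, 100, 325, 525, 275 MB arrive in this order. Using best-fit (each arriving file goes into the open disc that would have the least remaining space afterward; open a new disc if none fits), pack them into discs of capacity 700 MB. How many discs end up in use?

  325 → disc 1 (new)  [load 325/700]
  150 → disc 1  [load 475/700]
  175 → disc 1  [load 650/700]
  150 → disc 2 (new)  [load 150/700]
  500 → disc 2  [load 650/700]
  650 → disc 3 (new)  [load 650/700]
  400 → disc 4 (new)  [load 400/700]
  500 → disc 5 (new)  [load 500/700]
  450 → disc 6 (new)  [load 450/700]
  375 → disc 7 (new)  [load 375/700]
  100 → disc 5  [load 600/700]
  325 → disc 7  [load 700/700]
  525 → disc 8 (new)  [load 525/700]
  275 → disc 4  [load 675/700]
8 discs opened.

8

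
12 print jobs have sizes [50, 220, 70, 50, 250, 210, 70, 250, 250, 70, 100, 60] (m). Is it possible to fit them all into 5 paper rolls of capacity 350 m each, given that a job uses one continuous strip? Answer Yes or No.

Yes

A valid assignment using 5 paper rolls:
  roll 1: 250 + 100 = 350
  roll 2: 250 + 70 = 320
  roll 3: 250 + 70 = 320
  roll 4: 220 + 70 + 60 = 350
  roll 5: 210 + 50 + 50 = 310
Every load is within 350 m, so 5 paper rolls suffice.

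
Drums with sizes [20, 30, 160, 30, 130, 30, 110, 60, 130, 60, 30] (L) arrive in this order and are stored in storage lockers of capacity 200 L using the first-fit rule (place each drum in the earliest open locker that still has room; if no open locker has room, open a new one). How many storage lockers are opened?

  20 → locker 1 (new)  [load 20/200]
  30 → locker 1  [load 50/200]
  160 → locker 2 (new)  [load 160/200]
  30 → locker 1  [load 80/200]
  130 → locker 3 (new)  [load 130/200]
  30 → locker 1  [load 110/200]
  110 → locker 4 (new)  [load 110/200]
  60 → locker 1  [load 170/200]
  130 → locker 5 (new)  [load 130/200]
  60 → locker 3  [load 190/200]
  30 → locker 1  [load 200/200]
5 storage lockers opened.

5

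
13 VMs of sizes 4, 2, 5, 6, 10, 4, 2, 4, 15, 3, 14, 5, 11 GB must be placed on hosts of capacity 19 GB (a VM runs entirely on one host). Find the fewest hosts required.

5

Total = 15 + 14 + 11 + 10 + 6 + 5 + 5 + 4 + 4 + 4 + 3 + 2 + 2 = 85 GB.
Lower bound: ⌈85/19⌉ = 5 hosts.
A packing using 5 hosts:
  host 1: 15 + 4 = 19
  host 2: 14 + 5 = 19
  host 3: 11 + 6 + 2 = 19
  host 4: 10 + 5 + 4 = 19
  host 5: 4 + 3 + 2 = 9
This matches the lower bound, so 5 is optimal.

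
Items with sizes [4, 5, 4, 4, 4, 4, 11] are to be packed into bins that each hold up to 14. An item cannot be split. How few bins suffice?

3

Total = 11 + 5 + 4 + 4 + 4 + 4 + 4 = 36.
Lower bound: ⌈36/14⌉ = 3 bins.
A packing using 3 bins:
  bin 1: 11 = 11
  bin 2: 5 + 4 + 4 = 13
  bin 3: 4 + 4 + 4 = 12
This matches the lower bound, so 3 is optimal.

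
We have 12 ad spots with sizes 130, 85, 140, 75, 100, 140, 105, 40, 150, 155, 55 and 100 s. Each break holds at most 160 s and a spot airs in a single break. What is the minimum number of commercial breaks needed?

Total = 155 + 150 + 140 + 140 + 130 + 105 + 100 + 100 + 85 + 75 + 55 + 40 = 1275 s.
Lower bound: ⌈1275/160⌉ = 8 commercial breaks.
Also, 9 ad spots each exceed 80 s, and no two of those can share a break, so at least 9 commercial breaks are needed.
A packing using 9 commercial breaks:
  break 1: 155 = 155
  break 2: 150 = 150
  break 3: 140 = 140
  break 4: 140 = 140
  break 5: 130 = 130
  break 6: 105 + 55 = 160
  break 7: 100 + 40 = 140
  break 8: 100 = 100
  break 9: 85 + 75 = 160
This matches the lower bound, so 9 is optimal.

9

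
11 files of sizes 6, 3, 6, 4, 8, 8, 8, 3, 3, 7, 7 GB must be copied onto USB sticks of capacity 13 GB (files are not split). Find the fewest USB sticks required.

6

Total = 8 + 8 + 8 + 7 + 7 + 6 + 6 + 4 + 3 + 3 + 3 = 63 GB.
Lower bound: ⌈63/13⌉ = 5 USB sticks.
A packing using 6 USB sticks:
  USB stick 1: 8 + 4 = 12
  USB stick 2: 8 + 3 = 11
  USB stick 3: 8 + 3 = 11
  USB stick 4: 7 + 6 = 13
  USB stick 5: 7 + 6 = 13
  USB stick 6: 3 = 3
No arrangement into 5 USB sticks stays within capacity, so 6 is optimal.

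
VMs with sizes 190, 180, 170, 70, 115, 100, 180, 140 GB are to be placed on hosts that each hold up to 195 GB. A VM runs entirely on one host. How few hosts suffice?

7

Total = 190 + 180 + 180 + 170 + 140 + 115 + 100 + 70 = 1145 GB.
Lower bound: ⌈1145/195⌉ = 6 hosts.
Also, 7 VMs each exceed 195/2 GB, and no two of those can share a host, so at least 7 hosts are needed.
A packing using 7 hosts:
  host 1: 190 = 190
  host 2: 180 = 180
  host 3: 180 = 180
  host 4: 170 = 170
  host 5: 140 = 140
  host 6: 115 + 70 = 185
  host 7: 100 = 100
This matches the lower bound, so 7 is optimal.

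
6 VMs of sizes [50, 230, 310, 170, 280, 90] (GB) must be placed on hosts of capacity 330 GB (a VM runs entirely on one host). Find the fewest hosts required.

4

Total = 310 + 280 + 230 + 170 + 90 + 50 = 1130 GB.
Lower bound: ⌈1130/330⌉ = 4 hosts.
A packing using 4 hosts:
  host 1: 310 = 310
  host 2: 280 + 50 = 330
  host 3: 230 + 90 = 320
  host 4: 170 = 170
This matches the lower bound, so 4 is optimal.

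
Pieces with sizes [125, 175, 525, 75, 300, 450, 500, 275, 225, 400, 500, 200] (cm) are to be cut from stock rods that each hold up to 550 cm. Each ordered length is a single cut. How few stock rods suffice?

Total = 525 + 500 + 500 + 450 + 400 + 300 + 275 + 225 + 200 + 175 + 125 + 75 = 3750 cm.
Lower bound: ⌈3750/550⌉ = 7 stock rods.
A packing using 8 stock rods:
  stock rod 1: 525 = 525
  stock rod 2: 500 = 500
  stock rod 3: 500 = 500
  stock rod 4: 450 + 75 = 525
  stock rod 5: 400 + 125 = 525
  stock rod 6: 300 + 225 = 525
  stock rod 7: 275 + 200 = 475
  stock rod 8: 175 = 175
No arrangement into 7 stock rods stays within capacity, so 8 is optimal.

8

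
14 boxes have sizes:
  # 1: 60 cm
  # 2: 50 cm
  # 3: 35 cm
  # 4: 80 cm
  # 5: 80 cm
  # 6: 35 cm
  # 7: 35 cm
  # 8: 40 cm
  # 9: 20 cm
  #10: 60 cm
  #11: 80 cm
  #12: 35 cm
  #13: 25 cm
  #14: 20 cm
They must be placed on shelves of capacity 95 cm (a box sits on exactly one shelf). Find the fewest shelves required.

8

Total = 80 + 80 + 80 + 60 + 60 + 50 + 40 + 35 + 35 + 35 + 35 + 25 + 20 + 20 = 655 cm.
Lower bound: ⌈655/95⌉ = 7 shelves.
A packing using 8 shelves:
  shelf 1: 80 = 80
  shelf 2: 80 = 80
  shelf 3: 80 = 80
  shelf 4: 60 + 35 = 95
  shelf 5: 60 + 35 = 95
  shelf 6: 50 + 40 = 90
  shelf 7: 35 + 35 + 25 = 95
  shelf 8: 20 + 20 = 40
No arrangement into 7 shelves stays within capacity, so 8 is optimal.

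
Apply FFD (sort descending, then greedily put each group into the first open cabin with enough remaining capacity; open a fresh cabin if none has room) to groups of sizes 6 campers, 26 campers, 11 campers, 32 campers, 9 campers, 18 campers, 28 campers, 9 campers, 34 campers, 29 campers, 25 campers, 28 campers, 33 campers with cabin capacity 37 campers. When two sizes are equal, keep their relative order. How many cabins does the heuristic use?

Sorted descending: 34, 33, 32, 29, 28, 28, 26, 25, 18, 11, 9, 9, 6.
  34 → cabin 1 (new)  [load 34/37]
  33 → cabin 2 (new)  [load 33/37]
  32 → cabin 3 (new)  [load 32/37]
  29 → cabin 4 (new)  [load 29/37]
  28 → cabin 5 (new)  [load 28/37]
  28 → cabin 6 (new)  [load 28/37]
  26 → cabin 7 (new)  [load 26/37]
  25 → cabin 8 (new)  [load 25/37]
  18 → cabin 9 (new)  [load 18/37]
  11 → cabin 7  [load 37/37]
  9 → cabin 5  [load 37/37]
  9 → cabin 6  [load 37/37]
  6 → cabin 4  [load 35/37]
9 cabins opened.

9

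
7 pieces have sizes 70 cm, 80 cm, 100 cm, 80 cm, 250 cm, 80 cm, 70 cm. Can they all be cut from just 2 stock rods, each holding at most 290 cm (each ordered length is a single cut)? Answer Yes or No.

Total = 730 cm; ⌈730/290⌉ = 3.
At least 3 stock rods are required, but only 2 are allowed.

No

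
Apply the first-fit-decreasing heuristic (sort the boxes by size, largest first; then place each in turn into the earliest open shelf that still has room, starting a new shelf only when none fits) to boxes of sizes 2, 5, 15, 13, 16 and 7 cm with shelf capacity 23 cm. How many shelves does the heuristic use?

Sorted descending: 16, 15, 13, 7, 5, 2.
  16 → shelf 1 (new)  [load 16/23]
  15 → shelf 2 (new)  [load 15/23]
  13 → shelf 3 (new)  [load 13/23]
  7 → shelf 1  [load 23/23]
  5 → shelf 2  [load 20/23]
  2 → shelf 2  [load 22/23]
3 shelves opened.

3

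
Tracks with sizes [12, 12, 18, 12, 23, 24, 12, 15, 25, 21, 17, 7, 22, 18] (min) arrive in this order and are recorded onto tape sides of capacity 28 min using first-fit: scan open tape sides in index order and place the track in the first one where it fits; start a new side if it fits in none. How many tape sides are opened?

  12 → side 1 (new)  [load 12/28]
  12 → side 1  [load 24/28]
  18 → side 2 (new)  [load 18/28]
  12 → side 3 (new)  [load 12/28]
  23 → side 4 (new)  [load 23/28]
  24 → side 5 (new)  [load 24/28]
  12 → side 3  [load 24/28]
  15 → side 6 (new)  [load 15/28]
  25 → side 7 (new)  [load 25/28]
  21 → side 8 (new)  [load 21/28]
  17 → side 9 (new)  [load 17/28]
  7 → side 2  [load 25/28]
  22 → side 10 (new)  [load 22/28]
  18 → side 11 (new)  [load 18/28]
11 tape sides opened.

11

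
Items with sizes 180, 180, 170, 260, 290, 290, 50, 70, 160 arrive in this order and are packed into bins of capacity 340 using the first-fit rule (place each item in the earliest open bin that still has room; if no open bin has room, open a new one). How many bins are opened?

6

  180 → bin 1 (new)  [load 180/340]
  180 → bin 2 (new)  [load 180/340]
  170 → bin 3 (new)  [load 170/340]
  260 → bin 4 (new)  [load 260/340]
  290 → bin 5 (new)  [load 290/340]
  290 → bin 6 (new)  [load 290/340]
  50 → bin 1  [load 230/340]
  70 → bin 1  [load 300/340]
  160 → bin 2  [load 340/340]
6 bins opened.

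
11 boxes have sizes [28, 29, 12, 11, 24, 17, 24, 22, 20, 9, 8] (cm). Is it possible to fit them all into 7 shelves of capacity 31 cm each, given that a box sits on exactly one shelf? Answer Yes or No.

Total = 204 cm; ⌈204/31⌉ = 7.
The bound of 7 does not rule out 7, but exhaustive search shows no assignment into 7 shelves of capacity 31 cm exists — the minimum is 8.

No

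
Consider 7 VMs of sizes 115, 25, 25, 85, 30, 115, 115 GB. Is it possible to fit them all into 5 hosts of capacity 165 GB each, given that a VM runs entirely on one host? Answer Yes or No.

Yes

A valid assignment using 4 hosts:
  host 1: 115 + 30 = 145
  host 2: 115 + 25 + 25 = 165
  host 3: 115 = 115
  host 4: 85 = 85
That uses only 4 ≤ 5, so 5 hosts are enough.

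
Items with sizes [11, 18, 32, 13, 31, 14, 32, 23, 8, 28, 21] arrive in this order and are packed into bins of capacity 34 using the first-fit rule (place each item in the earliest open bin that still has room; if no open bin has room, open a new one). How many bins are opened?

8

  11 → bin 1 (new)  [load 11/34]
  18 → bin 1  [load 29/34]
  32 → bin 2 (new)  [load 32/34]
  13 → bin 3 (new)  [load 13/34]
  31 → bin 4 (new)  [load 31/34]
  14 → bin 3  [load 27/34]
  32 → bin 5 (new)  [load 32/34]
  23 → bin 6 (new)  [load 23/34]
  8 → bin 6  [load 31/34]
  28 → bin 7 (new)  [load 28/34]
  21 → bin 8 (new)  [load 21/34]
8 bins opened.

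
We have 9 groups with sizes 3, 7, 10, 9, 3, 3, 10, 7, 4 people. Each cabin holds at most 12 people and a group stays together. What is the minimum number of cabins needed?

6

Total = 10 + 10 + 9 + 7 + 7 + 4 + 3 + 3 + 3 = 56 people.
Lower bound: ⌈56/12⌉ = 5 cabins.
A packing using 6 cabins:
  cabin 1: 10 = 10
  cabin 2: 10 = 10
  cabin 3: 9 + 3 = 12
  cabin 4: 7 + 4 = 11
  cabin 5: 7 + 3 = 10
  cabin 6: 3 = 3
No arrangement into 5 cabins stays within capacity, so 6 is optimal.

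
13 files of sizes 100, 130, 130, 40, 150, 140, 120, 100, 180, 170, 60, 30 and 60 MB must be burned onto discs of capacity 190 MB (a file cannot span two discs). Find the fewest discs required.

Total = 180 + 170 + 150 + 140 + 130 + 130 + 120 + 100 + 100 + 60 + 60 + 40 + 30 = 1410 MB.
Lower bound: ⌈1410/190⌉ = 8 discs.
Also, 9 files each exceed 95 MB, and no two of those can share a disc, so at least 9 discs are needed.
A packing using 9 discs:
  disc 1: 180 = 180
  disc 2: 170 = 170
  disc 3: 150 + 40 = 190
  disc 4: 140 + 30 = 170
  disc 5: 130 + 60 = 190
  disc 6: 130 + 60 = 190
  disc 7: 120 = 120
  disc 8: 100 = 100
  disc 9: 100 = 100
This matches the lower bound, so 9 is optimal.

9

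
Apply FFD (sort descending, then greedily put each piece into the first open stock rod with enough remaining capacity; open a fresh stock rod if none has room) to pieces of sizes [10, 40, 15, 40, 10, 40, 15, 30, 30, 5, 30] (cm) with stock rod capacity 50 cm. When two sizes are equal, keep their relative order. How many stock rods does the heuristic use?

6

Sorted descending: 40, 40, 40, 30, 30, 30, 15, 15, 10, 10, 5.
  40 → stock rod 1 (new)  [load 40/50]
  40 → stock rod 2 (new)  [load 40/50]
  40 → stock rod 3 (new)  [load 40/50]
  30 → stock rod 4 (new)  [load 30/50]
  30 → stock rod 5 (new)  [load 30/50]
  30 → stock rod 6 (new)  [load 30/50]
  15 → stock rod 4  [load 45/50]
  15 → stock rod 5  [load 45/50]
  10 → stock rod 1  [load 50/50]
  10 → stock rod 2  [load 50/50]
  5 → stock rod 3  [load 45/50]
6 stock rods opened.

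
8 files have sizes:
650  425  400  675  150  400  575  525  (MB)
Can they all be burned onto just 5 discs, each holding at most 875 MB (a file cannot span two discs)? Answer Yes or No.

No

Total = 3800 MB; ⌈3800/875⌉ = 5.
The bound of 5 does not rule out 5, but exhaustive search shows no assignment into 5 discs of capacity 875 MB exists — the minimum is 6.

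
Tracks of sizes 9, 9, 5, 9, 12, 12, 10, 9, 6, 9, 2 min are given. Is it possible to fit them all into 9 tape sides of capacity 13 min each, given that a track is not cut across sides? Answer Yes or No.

A valid assignment using 9 tape sides:
  side 1: 12 = 12
  side 2: 12 = 12
  side 3: 10 + 2 = 12
  side 4: 9 = 9
  side 5: 9 = 9
  side 6: 9 = 9
  side 7: 9 = 9
  side 8: 9 = 9
  side 9: 6 + 5 = 11
Every load is within 13 min, so 9 tape sides suffice.

Yes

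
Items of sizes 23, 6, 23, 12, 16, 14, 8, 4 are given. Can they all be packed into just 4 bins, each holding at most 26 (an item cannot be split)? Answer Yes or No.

Total = 106; ⌈106/26⌉ = 5.
At least 5 bins are required, but only 4 are allowed.

No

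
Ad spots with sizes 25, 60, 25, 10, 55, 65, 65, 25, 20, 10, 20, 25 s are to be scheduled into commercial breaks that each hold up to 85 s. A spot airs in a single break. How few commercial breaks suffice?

5

Total = 65 + 65 + 60 + 55 + 25 + 25 + 25 + 25 + 20 + 20 + 10 + 10 = 405 s.
Lower bound: ⌈405/85⌉ = 5 commercial breaks.
A packing using 5 commercial breaks:
  break 1: 65 + 20 = 85
  break 2: 65 + 20 = 85
  break 3: 60 + 25 = 85
  break 4: 55 + 25 = 80
  break 5: 25 + 25 + 10 + 10 = 70
This matches the lower bound, so 5 is optimal.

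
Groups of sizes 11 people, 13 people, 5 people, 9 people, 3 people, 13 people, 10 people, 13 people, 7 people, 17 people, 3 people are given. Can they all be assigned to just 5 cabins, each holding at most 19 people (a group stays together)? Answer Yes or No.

Total = 104 people; ⌈104/19⌉ = 6.
At least 6 cabins are required, but only 5 are allowed.

No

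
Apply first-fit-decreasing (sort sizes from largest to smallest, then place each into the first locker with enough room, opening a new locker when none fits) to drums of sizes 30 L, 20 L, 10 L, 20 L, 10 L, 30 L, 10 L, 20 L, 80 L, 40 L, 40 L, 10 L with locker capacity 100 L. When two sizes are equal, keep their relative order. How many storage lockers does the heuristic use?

4

Sorted descending: 80, 40, 40, 30, 30, 20, 20, 20, 10, 10, 10, 10.
  80 → locker 1 (new)  [load 80/100]
  40 → locker 2 (new)  [load 40/100]
  40 → locker 2  [load 80/100]
  30 → locker 3 (new)  [load 30/100]
  30 → locker 3  [load 60/100]
  20 → locker 1  [load 100/100]
  20 → locker 2  [load 100/100]
  20 → locker 3  [load 80/100]
  10 → locker 3  [load 90/100]
  10 → locker 3  [load 100/100]
  10 → locker 4 (new)  [load 10/100]
  10 → locker 4  [load 20/100]
4 storage lockers opened.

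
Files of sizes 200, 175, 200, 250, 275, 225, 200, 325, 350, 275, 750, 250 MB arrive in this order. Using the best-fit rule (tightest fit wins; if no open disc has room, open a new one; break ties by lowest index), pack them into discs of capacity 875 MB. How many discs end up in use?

  200 → disc 1 (new)  [load 200/875]
  175 → disc 1  [load 375/875]
  200 → disc 1  [load 575/875]
  250 → disc 1  [load 825/875]
  275 → disc 2 (new)  [load 275/875]
  225 → disc 2  [load 500/875]
  200 → disc 2  [load 700/875]
  325 → disc 3 (new)  [load 325/875]
  350 → disc 3  [load 675/875]
  275 → disc 4 (new)  [load 275/875]
  750 → disc 5 (new)  [load 750/875]
  250 → disc 4  [load 525/875]
5 discs opened.

5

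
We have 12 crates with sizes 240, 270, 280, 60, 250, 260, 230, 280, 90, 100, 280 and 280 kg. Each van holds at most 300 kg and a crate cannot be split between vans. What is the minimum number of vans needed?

Total = 280 + 280 + 280 + 280 + 270 + 260 + 250 + 240 + 230 + 100 + 90 + 60 = 2620 kg.
Lower bound: ⌈2620/300⌉ = 9 vans.
A packing using 10 vans:
  van 1: 280 = 280
  van 2: 280 = 280
  van 3: 280 = 280
  van 4: 280 = 280
  van 5: 270 = 270
  van 6: 260 = 260
  van 7: 250 = 250
  van 8: 240 + 60 = 300
  van 9: 230 = 230
  van 10: 100 + 90 = 190
No arrangement into 9 vans stays within capacity, so 10 is optimal.

10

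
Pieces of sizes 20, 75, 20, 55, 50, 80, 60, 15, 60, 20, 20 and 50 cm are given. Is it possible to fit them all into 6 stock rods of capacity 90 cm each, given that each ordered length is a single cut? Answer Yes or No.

Total = 525 cm; ⌈525/90⌉ = 6.
7 pieces each exceed half the capacity and cannot share a stock rod, forcing at least 7 stock rods.
At least 7 stock rods are required, but only 6 are allowed.

No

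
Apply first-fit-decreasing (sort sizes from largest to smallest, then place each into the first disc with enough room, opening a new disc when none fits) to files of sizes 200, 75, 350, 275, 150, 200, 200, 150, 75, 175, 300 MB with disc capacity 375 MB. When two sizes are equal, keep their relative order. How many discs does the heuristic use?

6

Sorted descending: 350, 300, 275, 200, 200, 200, 175, 150, 150, 75, 75.
  350 → disc 1 (new)  [load 350/375]
  300 → disc 2 (new)  [load 300/375]
  275 → disc 3 (new)  [load 275/375]
  200 → disc 4 (new)  [load 200/375]
  200 → disc 5 (new)  [load 200/375]
  200 → disc 6 (new)  [load 200/375]
  175 → disc 4  [load 375/375]
  150 → disc 5  [load 350/375]
  150 → disc 6  [load 350/375]
  75 → disc 2  [load 375/375]
  75 → disc 3  [load 350/375]
6 discs opened.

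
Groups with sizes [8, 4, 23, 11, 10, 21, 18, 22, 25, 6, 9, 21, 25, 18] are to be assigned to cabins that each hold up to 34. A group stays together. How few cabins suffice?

Total = 25 + 25 + 23 + 22 + 21 + 21 + 18 + 18 + 11 + 10 + 9 + 8 + 6 + 4 = 221.
Lower bound: ⌈221/34⌉ = 7 cabins.
Also, 8 groups each exceed 17, and no two of those can share a cabin, so at least 8 cabins are needed.
A packing using 8 cabins:
  cabin 1: 25 + 9 = 34
  cabin 2: 25 + 8 = 33
  cabin 3: 23 + 11 = 34
  cabin 4: 22 + 10 = 32
  cabin 5: 21 + 6 + 4 = 31
  cabin 6: 21 = 21
  cabin 7: 18 = 18
  cabin 8: 18 = 18
This matches the lower bound, so 8 is optimal.

8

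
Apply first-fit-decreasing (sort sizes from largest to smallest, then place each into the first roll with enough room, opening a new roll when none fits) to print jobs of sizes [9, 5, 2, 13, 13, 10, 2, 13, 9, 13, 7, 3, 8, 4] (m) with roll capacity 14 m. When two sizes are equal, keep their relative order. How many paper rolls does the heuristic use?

Sorted descending: 13, 13, 13, 13, 10, 9, 9, 8, 7, 5, 4, 3, 2, 2.
  13 → roll 1 (new)  [load 13/14]
  13 → roll 2 (new)  [load 13/14]
  13 → roll 3 (new)  [load 13/14]
  13 → roll 4 (new)  [load 13/14]
  10 → roll 5 (new)  [load 10/14]
  9 → roll 6 (new)  [load 9/14]
  9 → roll 7 (new)  [load 9/14]
  8 → roll 8 (new)  [load 8/14]
  7 → roll 9 (new)  [load 7/14]
  5 → roll 6  [load 14/14]
  4 → roll 5  [load 14/14]
  3 → roll 7  [load 12/14]
  2 → roll 7  [load 14/14]
  2 → roll 8  [load 10/14]
9 paper rolls opened.

9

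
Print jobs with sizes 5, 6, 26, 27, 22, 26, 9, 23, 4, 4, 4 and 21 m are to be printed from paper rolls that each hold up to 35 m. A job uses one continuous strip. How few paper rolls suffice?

Total = 27 + 26 + 26 + 23 + 22 + 21 + 9 + 6 + 5 + 4 + 4 + 4 = 177 m.
Lower bound: ⌈177/35⌉ = 6 paper rolls.
A packing using 6 paper rolls:
  roll 1: 27 + 6 = 33
  roll 2: 26 + 9 = 35
  roll 3: 26 + 5 + 4 = 35
  roll 4: 23 + 4 + 4 = 31
  roll 5: 22 = 22
  roll 6: 21 = 21
This matches the lower bound, so 6 is optimal.

6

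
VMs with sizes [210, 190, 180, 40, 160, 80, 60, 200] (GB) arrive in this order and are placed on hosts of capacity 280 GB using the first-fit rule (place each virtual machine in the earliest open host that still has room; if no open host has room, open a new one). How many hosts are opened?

5

  210 → host 1 (new)  [load 210/280]
  190 → host 2 (new)  [load 190/280]
  180 → host 3 (new)  [load 180/280]
  40 → host 1  [load 250/280]
  160 → host 4 (new)  [load 160/280]
  80 → host 2  [load 270/280]
  60 → host 3  [load 240/280]
  200 → host 5 (new)  [load 200/280]
5 hosts opened.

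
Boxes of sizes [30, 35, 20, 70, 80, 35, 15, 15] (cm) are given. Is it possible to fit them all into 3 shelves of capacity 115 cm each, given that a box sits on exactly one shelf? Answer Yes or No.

Yes

A valid assignment using 3 shelves:
  shelf 1: 80 + 35 = 115
  shelf 2: 70 + 35 = 105
  shelf 3: 30 + 20 + 15 + 15 = 80
Every load is within 115 cm, so 3 shelves suffice.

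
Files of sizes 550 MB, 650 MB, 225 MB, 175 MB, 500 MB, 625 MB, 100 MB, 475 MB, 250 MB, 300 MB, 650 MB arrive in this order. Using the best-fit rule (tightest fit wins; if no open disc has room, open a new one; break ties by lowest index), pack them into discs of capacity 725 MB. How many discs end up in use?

7

  550 → disc 1 (new)  [load 550/725]
  650 → disc 2 (new)  [load 650/725]
  225 → disc 3 (new)  [load 225/725]
  175 → disc 1  [load 725/725]
  500 → disc 3  [load 725/725]
  625 → disc 4 (new)  [load 625/725]
  100 → disc 4  [load 725/725]
  475 → disc 5 (new)  [load 475/725]
  250 → disc 5  [load 725/725]
  300 → disc 6 (new)  [load 300/725]
  650 → disc 7 (new)  [load 650/725]
7 discs opened.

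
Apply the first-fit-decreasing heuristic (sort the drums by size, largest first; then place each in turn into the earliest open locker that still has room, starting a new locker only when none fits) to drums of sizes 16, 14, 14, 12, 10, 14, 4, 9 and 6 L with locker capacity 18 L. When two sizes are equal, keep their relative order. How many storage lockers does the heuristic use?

Sorted descending: 16, 14, 14, 14, 12, 10, 9, 6, 4.
  16 → locker 1 (new)  [load 16/18]
  14 → locker 2 (new)  [load 14/18]
  14 → locker 3 (new)  [load 14/18]
  14 → locker 4 (new)  [load 14/18]
  12 → locker 5 (new)  [load 12/18]
  10 → locker 6 (new)  [load 10/18]
  9 → locker 7 (new)  [load 9/18]
  6 → locker 5  [load 18/18]
  4 → locker 2  [load 18/18]
7 storage lockers opened.

7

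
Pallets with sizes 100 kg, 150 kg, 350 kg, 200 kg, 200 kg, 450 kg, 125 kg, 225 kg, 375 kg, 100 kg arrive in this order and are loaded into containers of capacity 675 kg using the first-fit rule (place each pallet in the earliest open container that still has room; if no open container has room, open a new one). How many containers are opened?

  100 → container 1 (new)  [load 100/675]
  150 → container 1  [load 250/675]
  350 → container 1  [load 600/675]
  200 → container 2 (new)  [load 200/675]
  200 → container 2  [load 400/675]
  450 → container 3 (new)  [load 450/675]
  125 → container 2  [load 525/675]
  225 → container 3  [load 675/675]
  375 → container 4 (new)  [load 375/675]
  100 → container 2  [load 625/675]
4 containers opened.

4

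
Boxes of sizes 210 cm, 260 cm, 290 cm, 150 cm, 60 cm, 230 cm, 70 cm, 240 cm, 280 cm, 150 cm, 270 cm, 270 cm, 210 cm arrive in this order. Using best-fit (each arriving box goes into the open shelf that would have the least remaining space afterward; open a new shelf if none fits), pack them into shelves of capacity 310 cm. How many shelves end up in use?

  210 → shelf 1 (new)  [load 210/310]
  260 → shelf 2 (new)  [load 260/310]
  290 → shelf 3 (new)  [load 290/310]
  150 → shelf 4 (new)  [load 150/310]
  60 → shelf 1  [load 270/310]
  230 → shelf 5 (new)  [load 230/310]
  70 → shelf 5  [load 300/310]
  240 → shelf 6 (new)  [load 240/310]
  280 → shelf 7 (new)  [load 280/310]
  150 → shelf 4  [load 300/310]
  270 → shelf 8 (new)  [load 270/310]
  270 → shelf 9 (new)  [load 270/310]
  210 → shelf 10 (new)  [load 210/310]
10 shelves opened.

10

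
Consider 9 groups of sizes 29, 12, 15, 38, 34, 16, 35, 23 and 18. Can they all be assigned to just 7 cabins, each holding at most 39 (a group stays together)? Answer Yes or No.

A valid assignment using 7 cabins:
  cabin 1: 38 = 38
  cabin 2: 35 = 35
  cabin 3: 34 = 34
  cabin 4: 29 = 29
  cabin 5: 23 + 16 = 39
  cabin 6: 18 + 15 = 33
  cabin 7: 12 = 12
Every load is within 39, so 7 cabins suffice.

Yes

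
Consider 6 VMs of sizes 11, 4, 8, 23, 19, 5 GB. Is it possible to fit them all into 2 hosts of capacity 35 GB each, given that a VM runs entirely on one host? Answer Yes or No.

Yes

A valid assignment using 2 hosts:
  host 1: 23 + 8 + 4 = 35
  host 2: 19 + 11 + 5 = 35
Every load is within 35 GB, so 2 hosts suffice.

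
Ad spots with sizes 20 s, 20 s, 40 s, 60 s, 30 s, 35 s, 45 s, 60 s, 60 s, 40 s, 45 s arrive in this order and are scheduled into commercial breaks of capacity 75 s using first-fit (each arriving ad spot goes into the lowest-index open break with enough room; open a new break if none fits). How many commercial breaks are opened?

  20 → break 1 (new)  [load 20/75]
  20 → break 1  [load 40/75]
  40 → break 2 (new)  [load 40/75]
  60 → break 3 (new)  [load 60/75]
  30 → break 1  [load 70/75]
  35 → break 2  [load 75/75]
  45 → break 4 (new)  [load 45/75]
  60 → break 5 (new)  [load 60/75]
  60 → break 6 (new)  [load 60/75]
  40 → break 7 (new)  [load 40/75]
  45 → break 8 (new)  [load 45/75]
8 commercial breaks opened.

8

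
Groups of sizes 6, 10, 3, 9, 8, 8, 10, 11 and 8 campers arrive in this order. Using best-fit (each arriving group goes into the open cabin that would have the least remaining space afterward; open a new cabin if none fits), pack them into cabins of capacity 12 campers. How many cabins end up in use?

  6 → cabin 1 (new)  [load 6/12]
  10 → cabin 2 (new)  [load 10/12]
  3 → cabin 1  [load 9/12]
  9 → cabin 3 (new)  [load 9/12]
  8 → cabin 4 (new)  [load 8/12]
  8 → cabin 5 (new)  [load 8/12]
  10 → cabin 6 (new)  [load 10/12]
  11 → cabin 7 (new)  [load 11/12]
  8 → cabin 8 (new)  [load 8/12]
8 cabins opened.

8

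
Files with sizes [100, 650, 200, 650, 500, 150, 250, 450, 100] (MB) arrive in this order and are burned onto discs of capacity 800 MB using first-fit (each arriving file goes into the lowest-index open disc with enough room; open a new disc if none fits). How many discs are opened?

4

  100 → disc 1 (new)  [load 100/800]
  650 → disc 1  [load 750/800]
  200 → disc 2 (new)  [load 200/800]
  650 → disc 3 (new)  [load 650/800]
  500 → disc 2  [load 700/800]
  150 → disc 3  [load 800/800]
  250 → disc 4 (new)  [load 250/800]
  450 → disc 4  [load 700/800]
  100 → disc 2  [load 800/800]
4 discs opened.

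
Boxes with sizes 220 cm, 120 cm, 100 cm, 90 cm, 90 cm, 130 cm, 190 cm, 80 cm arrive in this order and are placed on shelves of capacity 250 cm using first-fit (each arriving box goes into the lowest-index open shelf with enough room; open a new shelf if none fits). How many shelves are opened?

5

  220 → shelf 1 (new)  [load 220/250]
  120 → shelf 2 (new)  [load 120/250]
  100 → shelf 2  [load 220/250]
  90 → shelf 3 (new)  [load 90/250]
  90 → shelf 3  [load 180/250]
  130 → shelf 4 (new)  [load 130/250]
  190 → shelf 5 (new)  [load 190/250]
  80 → shelf 4  [load 210/250]
5 shelves opened.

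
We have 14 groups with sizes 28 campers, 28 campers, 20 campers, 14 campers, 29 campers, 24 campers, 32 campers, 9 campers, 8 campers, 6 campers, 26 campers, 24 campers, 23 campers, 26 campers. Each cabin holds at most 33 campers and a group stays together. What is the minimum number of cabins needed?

Total = 32 + 29 + 28 + 28 + 26 + 26 + 24 + 24 + 23 + 20 + 14 + 9 + 8 + 6 = 297 campers.
Lower bound: ⌈297/33⌉ = 9 cabins.
Also, 10 groups each exceed 33/2 campers, and no two of those can share a cabin, so at least 10 cabins are needed.
A packing using 11 cabins:
  cabin 1: 32 = 32
  cabin 2: 29 = 29
  cabin 3: 28 = 28
  cabin 4: 28 = 28
  cabin 5: 26 + 6 = 32
  cabin 6: 26 = 26
  cabin 7: 24 + 9 = 33
  cabin 8: 24 + 8 = 32
  cabin 9: 23 = 23
  cabin 10: 20 = 20
  cabin 11: 14 = 14
No arrangement into 10 cabins stays within capacity, so 11 is optimal.

11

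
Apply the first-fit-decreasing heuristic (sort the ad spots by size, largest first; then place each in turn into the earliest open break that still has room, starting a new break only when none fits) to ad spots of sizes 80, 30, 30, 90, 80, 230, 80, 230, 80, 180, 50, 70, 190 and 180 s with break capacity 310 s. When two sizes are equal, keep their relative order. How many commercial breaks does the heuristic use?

6

Sorted descending: 230, 230, 190, 180, 180, 90, 80, 80, 80, 80, 70, 50, 30, 30.
  230 → break 1 (new)  [load 230/310]
  230 → break 2 (new)  [load 230/310]
  190 → break 3 (new)  [load 190/310]
  180 → break 4 (new)  [load 180/310]
  180 → break 5 (new)  [load 180/310]
  90 → break 3  [load 280/310]
  80 → break 1  [load 310/310]
  80 → break 2  [load 310/310]
  80 → break 4  [load 260/310]
  80 → break 5  [load 260/310]
  70 → break 6 (new)  [load 70/310]
  50 → break 4  [load 310/310]
  30 → break 3  [load 310/310]
  30 → break 5  [load 290/310]
6 commercial breaks opened.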